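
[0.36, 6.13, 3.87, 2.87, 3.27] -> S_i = Random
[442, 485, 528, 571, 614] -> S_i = 442 + 43*i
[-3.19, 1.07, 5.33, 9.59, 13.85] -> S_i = -3.19 + 4.26*i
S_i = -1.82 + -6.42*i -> [-1.82, -8.24, -14.66, -21.08, -27.5]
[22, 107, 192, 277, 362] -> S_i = 22 + 85*i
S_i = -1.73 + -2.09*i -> [-1.73, -3.82, -5.91, -8.0, -10.09]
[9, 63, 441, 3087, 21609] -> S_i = 9*7^i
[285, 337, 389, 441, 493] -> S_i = 285 + 52*i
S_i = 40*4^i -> [40, 160, 640, 2560, 10240]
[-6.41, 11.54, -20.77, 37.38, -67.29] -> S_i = -6.41*(-1.80)^i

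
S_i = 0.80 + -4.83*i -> [0.8, -4.03, -8.86, -13.69, -18.52]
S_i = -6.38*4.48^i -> [-6.38, -28.58, -128.05, -573.66, -2570.0]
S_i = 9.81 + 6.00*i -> [9.81, 15.81, 21.81, 27.81, 33.81]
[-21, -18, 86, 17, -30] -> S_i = Random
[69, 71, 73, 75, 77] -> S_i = 69 + 2*i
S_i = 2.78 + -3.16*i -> [2.78, -0.38, -3.54, -6.7, -9.86]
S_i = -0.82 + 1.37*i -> [-0.82, 0.55, 1.92, 3.29, 4.66]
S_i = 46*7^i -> [46, 322, 2254, 15778, 110446]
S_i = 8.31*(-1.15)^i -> [8.31, -9.56, 10.99, -12.64, 14.53]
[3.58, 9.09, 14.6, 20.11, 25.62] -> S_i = 3.58 + 5.51*i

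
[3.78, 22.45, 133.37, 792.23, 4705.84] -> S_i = 3.78*5.94^i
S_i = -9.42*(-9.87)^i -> [-9.42, 92.98, -917.67, 9057.38, -89396.29]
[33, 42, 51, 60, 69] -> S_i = 33 + 9*i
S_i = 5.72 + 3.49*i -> [5.72, 9.21, 12.7, 16.19, 19.68]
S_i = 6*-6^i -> [6, -36, 216, -1296, 7776]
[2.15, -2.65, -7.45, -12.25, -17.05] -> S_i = 2.15 + -4.80*i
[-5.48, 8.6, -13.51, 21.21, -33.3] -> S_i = -5.48*(-1.57)^i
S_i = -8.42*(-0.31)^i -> [-8.42, 2.61, -0.81, 0.25, -0.08]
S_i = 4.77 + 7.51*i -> [4.77, 12.28, 19.79, 27.3, 34.81]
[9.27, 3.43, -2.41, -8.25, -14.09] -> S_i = 9.27 + -5.84*i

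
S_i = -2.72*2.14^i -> [-2.72, -5.82, -12.46, -26.66, -57.05]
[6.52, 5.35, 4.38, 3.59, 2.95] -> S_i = 6.52*0.82^i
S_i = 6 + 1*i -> [6, 7, 8, 9, 10]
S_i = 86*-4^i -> [86, -344, 1376, -5504, 22016]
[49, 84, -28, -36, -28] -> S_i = Random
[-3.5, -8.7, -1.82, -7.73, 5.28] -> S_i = Random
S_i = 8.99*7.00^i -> [8.99, 62.93, 440.51, 3083.57, 21584.99]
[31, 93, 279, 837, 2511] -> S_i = 31*3^i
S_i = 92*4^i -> [92, 368, 1472, 5888, 23552]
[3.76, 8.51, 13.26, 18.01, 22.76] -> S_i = 3.76 + 4.75*i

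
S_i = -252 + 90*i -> [-252, -162, -72, 18, 108]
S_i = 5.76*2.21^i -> [5.76, 12.73, 28.13, 62.17, 137.4]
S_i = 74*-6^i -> [74, -444, 2664, -15984, 95904]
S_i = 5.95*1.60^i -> [5.95, 9.52, 15.23, 24.37, 38.99]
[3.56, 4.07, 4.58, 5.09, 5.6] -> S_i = 3.56 + 0.51*i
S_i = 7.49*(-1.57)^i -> [7.49, -11.76, 18.46, -28.99, 45.51]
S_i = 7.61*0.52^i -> [7.61, 3.96, 2.06, 1.07, 0.56]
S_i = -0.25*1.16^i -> [-0.25, -0.29, -0.34, -0.39, -0.45]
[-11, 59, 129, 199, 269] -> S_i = -11 + 70*i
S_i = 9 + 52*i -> [9, 61, 113, 165, 217]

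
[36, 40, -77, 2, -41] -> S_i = Random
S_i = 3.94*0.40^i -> [3.94, 1.58, 0.63, 0.25, 0.1]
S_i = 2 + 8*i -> [2, 10, 18, 26, 34]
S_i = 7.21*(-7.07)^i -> [7.21, -50.97, 360.39, -2547.97, 18014.11]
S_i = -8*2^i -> [-8, -16, -32, -64, -128]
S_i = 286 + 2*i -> [286, 288, 290, 292, 294]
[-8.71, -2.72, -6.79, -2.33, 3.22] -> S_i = Random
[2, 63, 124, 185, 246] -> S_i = 2 + 61*i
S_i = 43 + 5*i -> [43, 48, 53, 58, 63]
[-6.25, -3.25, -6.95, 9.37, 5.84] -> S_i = Random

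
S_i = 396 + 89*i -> [396, 485, 574, 663, 752]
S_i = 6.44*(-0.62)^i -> [6.44, -3.99, 2.48, -1.53, 0.95]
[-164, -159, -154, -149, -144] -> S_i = -164 + 5*i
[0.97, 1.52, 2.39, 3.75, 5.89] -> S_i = 0.97*1.57^i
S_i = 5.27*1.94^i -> [5.27, 10.22, 19.83, 38.48, 74.65]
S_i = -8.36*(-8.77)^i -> [-8.36, 73.32, -642.99, 5639.04, -49454.37]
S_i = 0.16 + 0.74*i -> [0.16, 0.9, 1.64, 2.38, 3.12]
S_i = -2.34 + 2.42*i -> [-2.34, 0.08, 2.5, 4.92, 7.34]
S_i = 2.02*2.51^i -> [2.02, 5.07, 12.73, 31.94, 80.18]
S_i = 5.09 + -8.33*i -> [5.09, -3.24, -11.57, -19.9, -28.23]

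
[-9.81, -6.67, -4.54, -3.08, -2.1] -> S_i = -9.81*0.68^i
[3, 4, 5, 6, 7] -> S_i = 3 + 1*i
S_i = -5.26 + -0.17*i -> [-5.26, -5.43, -5.6, -5.77, -5.94]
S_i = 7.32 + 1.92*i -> [7.32, 9.24, 11.16, 13.08, 15.0]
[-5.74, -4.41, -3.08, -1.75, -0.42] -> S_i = -5.74 + 1.33*i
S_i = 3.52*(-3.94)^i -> [3.52, -13.87, 54.64, -215.29, 848.26]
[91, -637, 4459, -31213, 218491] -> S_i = 91*-7^i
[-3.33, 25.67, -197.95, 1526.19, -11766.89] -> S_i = -3.33*(-7.71)^i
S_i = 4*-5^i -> [4, -20, 100, -500, 2500]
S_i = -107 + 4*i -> [-107, -103, -99, -95, -91]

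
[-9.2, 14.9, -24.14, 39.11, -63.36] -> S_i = -9.20*(-1.62)^i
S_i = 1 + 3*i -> [1, 4, 7, 10, 13]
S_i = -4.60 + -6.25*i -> [-4.6, -10.85, -17.1, -23.35, -29.6]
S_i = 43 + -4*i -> [43, 39, 35, 31, 27]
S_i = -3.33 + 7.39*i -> [-3.33, 4.06, 11.45, 18.84, 26.23]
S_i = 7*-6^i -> [7, -42, 252, -1512, 9072]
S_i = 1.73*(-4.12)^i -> [1.73, -7.13, 29.37, -120.99, 498.47]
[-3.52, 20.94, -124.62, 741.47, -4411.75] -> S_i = -3.52*(-5.95)^i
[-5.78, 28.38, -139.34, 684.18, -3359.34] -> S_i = -5.78*(-4.91)^i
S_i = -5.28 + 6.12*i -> [-5.28, 0.84, 6.96, 13.08, 19.2]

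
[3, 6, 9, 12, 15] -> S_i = 3 + 3*i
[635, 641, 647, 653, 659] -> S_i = 635 + 6*i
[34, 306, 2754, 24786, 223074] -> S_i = 34*9^i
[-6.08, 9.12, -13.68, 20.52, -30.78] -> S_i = -6.08*(-1.50)^i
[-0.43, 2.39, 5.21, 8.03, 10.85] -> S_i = -0.43 + 2.82*i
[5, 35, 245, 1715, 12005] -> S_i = 5*7^i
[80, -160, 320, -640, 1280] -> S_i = 80*-2^i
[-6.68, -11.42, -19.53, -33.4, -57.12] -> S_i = -6.68*1.71^i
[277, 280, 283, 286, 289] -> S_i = 277 + 3*i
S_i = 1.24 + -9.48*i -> [1.24, -8.24, -17.72, -27.2, -36.68]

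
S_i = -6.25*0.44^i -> [-6.25, -2.75, -1.21, -0.53, -0.23]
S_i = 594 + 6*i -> [594, 600, 606, 612, 618]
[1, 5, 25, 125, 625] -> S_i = 1*5^i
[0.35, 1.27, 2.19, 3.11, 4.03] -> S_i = 0.35 + 0.92*i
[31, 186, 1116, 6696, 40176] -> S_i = 31*6^i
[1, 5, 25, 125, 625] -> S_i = 1*5^i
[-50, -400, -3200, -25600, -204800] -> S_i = -50*8^i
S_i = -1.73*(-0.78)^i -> [-1.73, 1.35, -1.05, 0.82, -0.64]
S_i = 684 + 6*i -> [684, 690, 696, 702, 708]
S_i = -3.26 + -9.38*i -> [-3.26, -12.64, -22.02, -31.4, -40.78]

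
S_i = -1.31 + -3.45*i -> [-1.31, -4.76, -8.21, -11.66, -15.11]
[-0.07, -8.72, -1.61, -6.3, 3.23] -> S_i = Random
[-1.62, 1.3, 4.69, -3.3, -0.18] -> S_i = Random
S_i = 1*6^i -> [1, 6, 36, 216, 1296]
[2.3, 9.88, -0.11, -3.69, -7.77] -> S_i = Random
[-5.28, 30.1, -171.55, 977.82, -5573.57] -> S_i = -5.28*(-5.70)^i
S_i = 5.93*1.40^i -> [5.93, 8.3, 11.62, 16.27, 22.78]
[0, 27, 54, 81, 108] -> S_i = 0 + 27*i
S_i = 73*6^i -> [73, 438, 2628, 15768, 94608]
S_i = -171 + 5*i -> [-171, -166, -161, -156, -151]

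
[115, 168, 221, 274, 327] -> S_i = 115 + 53*i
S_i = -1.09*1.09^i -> [-1.09, -1.19, -1.3, -1.41, -1.54]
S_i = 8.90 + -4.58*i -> [8.9, 4.32, -0.26, -4.84, -9.42]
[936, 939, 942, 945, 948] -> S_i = 936 + 3*i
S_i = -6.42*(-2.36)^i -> [-6.42, 15.15, -35.76, 84.39, -199.15]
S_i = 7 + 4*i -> [7, 11, 15, 19, 23]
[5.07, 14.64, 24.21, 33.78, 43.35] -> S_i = 5.07 + 9.57*i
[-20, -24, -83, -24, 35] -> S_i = Random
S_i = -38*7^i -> [-38, -266, -1862, -13034, -91238]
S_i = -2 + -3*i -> [-2, -5, -8, -11, -14]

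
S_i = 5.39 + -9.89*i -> [5.39, -4.5, -14.39, -24.28, -34.17]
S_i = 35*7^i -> [35, 245, 1715, 12005, 84035]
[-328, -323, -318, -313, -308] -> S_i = -328 + 5*i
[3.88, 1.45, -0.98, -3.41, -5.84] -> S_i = 3.88 + -2.43*i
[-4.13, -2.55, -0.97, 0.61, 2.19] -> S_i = -4.13 + 1.58*i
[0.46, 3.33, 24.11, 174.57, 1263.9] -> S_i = 0.46*7.24^i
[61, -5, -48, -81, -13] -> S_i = Random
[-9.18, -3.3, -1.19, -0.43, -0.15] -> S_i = -9.18*0.36^i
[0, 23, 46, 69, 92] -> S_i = 0 + 23*i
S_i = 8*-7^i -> [8, -56, 392, -2744, 19208]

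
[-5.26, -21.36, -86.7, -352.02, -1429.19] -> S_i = -5.26*4.06^i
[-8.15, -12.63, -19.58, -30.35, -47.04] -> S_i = -8.15*1.55^i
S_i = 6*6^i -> [6, 36, 216, 1296, 7776]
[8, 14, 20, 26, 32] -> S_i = 8 + 6*i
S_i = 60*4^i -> [60, 240, 960, 3840, 15360]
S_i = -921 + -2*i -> [-921, -923, -925, -927, -929]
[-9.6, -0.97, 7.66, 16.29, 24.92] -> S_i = -9.60 + 8.63*i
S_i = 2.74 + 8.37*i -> [2.74, 11.11, 19.48, 27.85, 36.22]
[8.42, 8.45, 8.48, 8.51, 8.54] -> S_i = 8.42 + 0.03*i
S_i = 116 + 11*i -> [116, 127, 138, 149, 160]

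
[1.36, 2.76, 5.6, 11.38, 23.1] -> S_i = 1.36*2.03^i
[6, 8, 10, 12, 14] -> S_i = 6 + 2*i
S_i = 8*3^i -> [8, 24, 72, 216, 648]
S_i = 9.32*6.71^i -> [9.32, 62.54, 419.62, 2815.68, 18893.22]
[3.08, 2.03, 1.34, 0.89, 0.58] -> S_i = 3.08*0.66^i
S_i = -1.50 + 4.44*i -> [-1.5, 2.94, 7.38, 11.82, 16.26]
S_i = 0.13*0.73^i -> [0.13, 0.09, 0.07, 0.05, 0.04]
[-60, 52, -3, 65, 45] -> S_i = Random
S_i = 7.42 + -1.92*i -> [7.42, 5.5, 3.58, 1.66, -0.26]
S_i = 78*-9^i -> [78, -702, 6318, -56862, 511758]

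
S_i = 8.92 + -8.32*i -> [8.92, 0.6, -7.72, -16.04, -24.36]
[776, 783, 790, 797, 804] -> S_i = 776 + 7*i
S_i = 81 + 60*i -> [81, 141, 201, 261, 321]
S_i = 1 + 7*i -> [1, 8, 15, 22, 29]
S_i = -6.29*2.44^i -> [-6.29, -15.35, -37.45, -91.37, -222.95]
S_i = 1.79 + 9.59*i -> [1.79, 11.38, 20.97, 30.56, 40.15]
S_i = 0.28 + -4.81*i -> [0.28, -4.53, -9.34, -14.15, -18.96]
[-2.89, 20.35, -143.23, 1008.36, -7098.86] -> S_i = -2.89*(-7.04)^i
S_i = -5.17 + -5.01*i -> [-5.17, -10.18, -15.19, -20.2, -25.21]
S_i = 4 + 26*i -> [4, 30, 56, 82, 108]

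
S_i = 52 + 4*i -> [52, 56, 60, 64, 68]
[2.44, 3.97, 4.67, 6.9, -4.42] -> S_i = Random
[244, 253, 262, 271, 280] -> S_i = 244 + 9*i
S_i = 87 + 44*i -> [87, 131, 175, 219, 263]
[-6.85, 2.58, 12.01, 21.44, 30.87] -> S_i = -6.85 + 9.43*i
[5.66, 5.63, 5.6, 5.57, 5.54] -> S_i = 5.66 + -0.03*i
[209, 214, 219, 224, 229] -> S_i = 209 + 5*i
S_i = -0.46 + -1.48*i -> [-0.46, -1.94, -3.42, -4.9, -6.38]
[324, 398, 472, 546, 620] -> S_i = 324 + 74*i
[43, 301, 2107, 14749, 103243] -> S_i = 43*7^i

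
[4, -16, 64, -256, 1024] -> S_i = 4*-4^i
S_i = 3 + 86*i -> [3, 89, 175, 261, 347]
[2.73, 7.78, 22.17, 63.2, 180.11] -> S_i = 2.73*2.85^i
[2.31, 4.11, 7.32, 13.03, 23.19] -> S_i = 2.31*1.78^i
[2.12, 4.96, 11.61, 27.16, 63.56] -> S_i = 2.12*2.34^i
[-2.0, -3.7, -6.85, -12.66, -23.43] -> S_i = -2.00*1.85^i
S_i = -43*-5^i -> [-43, 215, -1075, 5375, -26875]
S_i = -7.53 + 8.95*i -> [-7.53, 1.42, 10.37, 19.32, 28.27]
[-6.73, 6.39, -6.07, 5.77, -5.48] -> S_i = -6.73*(-0.95)^i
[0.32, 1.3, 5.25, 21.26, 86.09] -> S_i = 0.32*4.05^i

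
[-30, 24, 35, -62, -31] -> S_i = Random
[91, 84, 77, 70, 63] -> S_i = 91 + -7*i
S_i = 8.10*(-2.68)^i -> [8.1, -21.71, 58.18, -155.92, 417.85]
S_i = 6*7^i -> [6, 42, 294, 2058, 14406]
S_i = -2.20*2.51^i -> [-2.2, -5.52, -13.86, -34.79, -87.32]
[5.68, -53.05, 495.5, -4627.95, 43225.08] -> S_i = 5.68*(-9.34)^i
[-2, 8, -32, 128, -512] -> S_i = -2*-4^i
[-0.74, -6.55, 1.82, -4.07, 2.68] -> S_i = Random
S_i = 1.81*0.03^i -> [1.81, 0.05, 0.0, 0.0, 0.0]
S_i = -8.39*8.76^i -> [-8.39, -73.5, -643.83, -5639.94, -49405.85]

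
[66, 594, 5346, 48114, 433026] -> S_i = 66*9^i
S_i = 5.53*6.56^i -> [5.53, 36.28, 237.98, 1561.12, 10240.96]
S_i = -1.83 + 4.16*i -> [-1.83, 2.33, 6.49, 10.65, 14.81]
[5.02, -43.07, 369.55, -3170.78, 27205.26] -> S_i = 5.02*(-8.58)^i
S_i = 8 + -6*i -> [8, 2, -4, -10, -16]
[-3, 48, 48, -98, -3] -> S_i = Random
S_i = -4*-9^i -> [-4, 36, -324, 2916, -26244]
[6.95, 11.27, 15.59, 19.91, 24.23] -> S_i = 6.95 + 4.32*i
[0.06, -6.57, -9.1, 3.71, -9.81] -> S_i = Random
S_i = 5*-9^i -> [5, -45, 405, -3645, 32805]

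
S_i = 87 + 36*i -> [87, 123, 159, 195, 231]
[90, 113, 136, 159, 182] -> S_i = 90 + 23*i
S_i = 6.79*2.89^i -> [6.79, 19.62, 56.71, 163.89, 473.65]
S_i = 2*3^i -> [2, 6, 18, 54, 162]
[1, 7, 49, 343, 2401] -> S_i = 1*7^i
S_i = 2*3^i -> [2, 6, 18, 54, 162]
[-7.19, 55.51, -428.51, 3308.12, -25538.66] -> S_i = -7.19*(-7.72)^i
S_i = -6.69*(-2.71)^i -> [-6.69, 18.13, -49.13, 133.15, -360.83]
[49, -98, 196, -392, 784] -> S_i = 49*-2^i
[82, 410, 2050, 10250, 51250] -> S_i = 82*5^i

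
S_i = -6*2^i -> [-6, -12, -24, -48, -96]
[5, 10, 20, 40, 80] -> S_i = 5*2^i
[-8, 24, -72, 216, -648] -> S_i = -8*-3^i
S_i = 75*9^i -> [75, 675, 6075, 54675, 492075]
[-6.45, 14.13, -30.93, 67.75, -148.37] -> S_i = -6.45*(-2.19)^i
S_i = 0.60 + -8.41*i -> [0.6, -7.81, -16.22, -24.63, -33.04]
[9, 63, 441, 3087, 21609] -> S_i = 9*7^i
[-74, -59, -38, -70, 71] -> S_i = Random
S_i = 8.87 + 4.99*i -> [8.87, 13.86, 18.85, 23.84, 28.83]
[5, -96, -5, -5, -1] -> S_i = Random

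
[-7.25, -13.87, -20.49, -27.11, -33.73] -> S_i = -7.25 + -6.62*i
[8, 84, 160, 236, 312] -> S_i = 8 + 76*i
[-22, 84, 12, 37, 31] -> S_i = Random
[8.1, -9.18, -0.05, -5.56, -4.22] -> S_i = Random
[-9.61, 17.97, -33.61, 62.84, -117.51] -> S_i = -9.61*(-1.87)^i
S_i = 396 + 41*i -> [396, 437, 478, 519, 560]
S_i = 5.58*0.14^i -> [5.58, 0.78, 0.11, 0.02, 0.0]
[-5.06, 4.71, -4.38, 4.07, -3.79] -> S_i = -5.06*(-0.93)^i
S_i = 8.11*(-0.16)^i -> [8.11, -1.3, 0.21, -0.03, 0.01]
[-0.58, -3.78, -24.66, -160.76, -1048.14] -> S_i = -0.58*6.52^i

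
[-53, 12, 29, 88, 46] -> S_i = Random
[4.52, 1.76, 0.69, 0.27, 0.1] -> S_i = 4.52*0.39^i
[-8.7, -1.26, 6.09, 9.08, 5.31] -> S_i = Random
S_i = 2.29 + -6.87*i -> [2.29, -4.58, -11.45, -18.32, -25.19]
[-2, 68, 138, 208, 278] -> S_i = -2 + 70*i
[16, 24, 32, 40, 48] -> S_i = 16 + 8*i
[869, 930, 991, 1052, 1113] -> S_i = 869 + 61*i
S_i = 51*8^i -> [51, 408, 3264, 26112, 208896]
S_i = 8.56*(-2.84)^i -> [8.56, -24.31, 69.04, -196.08, 556.86]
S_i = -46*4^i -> [-46, -184, -736, -2944, -11776]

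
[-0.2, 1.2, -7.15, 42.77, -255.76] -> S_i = -0.20*(-5.98)^i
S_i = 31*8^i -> [31, 248, 1984, 15872, 126976]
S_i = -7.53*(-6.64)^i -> [-7.53, 50.0, -331.99, 2204.44, -14637.51]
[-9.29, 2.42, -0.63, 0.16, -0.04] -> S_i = -9.29*(-0.26)^i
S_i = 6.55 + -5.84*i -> [6.55, 0.71, -5.13, -10.97, -16.81]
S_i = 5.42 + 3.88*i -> [5.42, 9.3, 13.18, 17.06, 20.94]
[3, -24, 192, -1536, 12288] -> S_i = 3*-8^i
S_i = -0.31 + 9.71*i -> [-0.31, 9.4, 19.11, 28.82, 38.53]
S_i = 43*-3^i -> [43, -129, 387, -1161, 3483]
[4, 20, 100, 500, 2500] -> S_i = 4*5^i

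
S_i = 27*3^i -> [27, 81, 243, 729, 2187]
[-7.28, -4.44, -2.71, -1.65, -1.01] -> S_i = -7.28*0.61^i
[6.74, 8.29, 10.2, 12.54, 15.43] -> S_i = 6.74*1.23^i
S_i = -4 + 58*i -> [-4, 54, 112, 170, 228]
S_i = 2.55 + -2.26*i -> [2.55, 0.29, -1.97, -4.23, -6.49]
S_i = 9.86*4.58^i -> [9.86, 45.16, 206.83, 947.27, 4338.49]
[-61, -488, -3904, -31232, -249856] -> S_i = -61*8^i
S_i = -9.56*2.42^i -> [-9.56, -23.14, -55.99, -135.49, -327.88]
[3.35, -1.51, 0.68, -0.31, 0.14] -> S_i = 3.35*(-0.45)^i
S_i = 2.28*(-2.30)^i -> [2.28, -5.24, 12.06, -27.74, 63.8]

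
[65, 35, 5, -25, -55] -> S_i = 65 + -30*i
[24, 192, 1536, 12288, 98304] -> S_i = 24*8^i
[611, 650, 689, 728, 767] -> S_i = 611 + 39*i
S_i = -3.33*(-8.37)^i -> [-3.33, 27.87, -233.29, 1952.63, -16343.54]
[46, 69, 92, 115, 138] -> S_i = 46 + 23*i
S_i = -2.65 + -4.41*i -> [-2.65, -7.06, -11.47, -15.88, -20.29]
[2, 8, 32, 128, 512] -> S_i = 2*4^i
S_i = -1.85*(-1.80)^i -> [-1.85, 3.33, -5.99, 10.79, -19.42]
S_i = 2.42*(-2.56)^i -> [2.42, -6.2, 15.86, -40.6, 103.94]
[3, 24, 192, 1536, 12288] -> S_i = 3*8^i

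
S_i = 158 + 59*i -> [158, 217, 276, 335, 394]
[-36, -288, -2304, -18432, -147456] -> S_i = -36*8^i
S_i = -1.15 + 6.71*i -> [-1.15, 5.56, 12.27, 18.98, 25.69]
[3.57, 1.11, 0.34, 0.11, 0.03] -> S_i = 3.57*0.31^i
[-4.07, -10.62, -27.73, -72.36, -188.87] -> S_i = -4.07*2.61^i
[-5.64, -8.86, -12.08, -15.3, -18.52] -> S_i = -5.64 + -3.22*i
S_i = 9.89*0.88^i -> [9.89, 8.7, 7.66, 6.74, 5.93]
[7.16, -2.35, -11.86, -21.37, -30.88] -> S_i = 7.16 + -9.51*i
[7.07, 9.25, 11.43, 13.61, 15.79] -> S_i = 7.07 + 2.18*i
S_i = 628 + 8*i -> [628, 636, 644, 652, 660]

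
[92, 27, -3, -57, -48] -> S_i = Random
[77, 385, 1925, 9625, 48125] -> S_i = 77*5^i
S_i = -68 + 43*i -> [-68, -25, 18, 61, 104]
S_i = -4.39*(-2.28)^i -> [-4.39, 10.01, -22.82, 52.03, -118.63]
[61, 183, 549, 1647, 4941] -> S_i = 61*3^i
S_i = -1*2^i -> [-1, -2, -4, -8, -16]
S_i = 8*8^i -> [8, 64, 512, 4096, 32768]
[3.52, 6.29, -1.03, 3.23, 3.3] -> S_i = Random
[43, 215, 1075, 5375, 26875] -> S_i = 43*5^i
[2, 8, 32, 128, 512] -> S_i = 2*4^i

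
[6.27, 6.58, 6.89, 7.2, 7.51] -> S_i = 6.27 + 0.31*i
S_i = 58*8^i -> [58, 464, 3712, 29696, 237568]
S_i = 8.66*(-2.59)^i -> [8.66, -22.43, 58.09, -150.46, 389.69]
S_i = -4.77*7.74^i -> [-4.77, -36.92, -285.76, -2211.78, -17119.15]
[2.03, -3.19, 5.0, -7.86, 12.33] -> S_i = 2.03*(-1.57)^i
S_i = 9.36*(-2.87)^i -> [9.36, -26.86, 77.1, -221.27, 635.04]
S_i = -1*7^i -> [-1, -7, -49, -343, -2401]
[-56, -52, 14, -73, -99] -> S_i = Random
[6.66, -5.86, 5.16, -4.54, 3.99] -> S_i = 6.66*(-0.88)^i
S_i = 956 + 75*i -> [956, 1031, 1106, 1181, 1256]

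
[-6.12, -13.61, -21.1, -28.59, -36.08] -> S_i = -6.12 + -7.49*i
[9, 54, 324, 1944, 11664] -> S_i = 9*6^i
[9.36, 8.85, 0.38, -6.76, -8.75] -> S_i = Random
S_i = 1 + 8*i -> [1, 9, 17, 25, 33]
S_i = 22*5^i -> [22, 110, 550, 2750, 13750]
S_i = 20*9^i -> [20, 180, 1620, 14580, 131220]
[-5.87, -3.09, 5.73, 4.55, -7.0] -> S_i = Random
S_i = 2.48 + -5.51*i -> [2.48, -3.03, -8.54, -14.05, -19.56]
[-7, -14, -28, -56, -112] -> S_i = -7*2^i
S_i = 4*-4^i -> [4, -16, 64, -256, 1024]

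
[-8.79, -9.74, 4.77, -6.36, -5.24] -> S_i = Random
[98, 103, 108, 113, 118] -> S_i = 98 + 5*i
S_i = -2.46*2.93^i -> [-2.46, -7.21, -21.12, -61.88, -181.3]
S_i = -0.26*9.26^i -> [-0.26, -2.41, -22.29, -206.45, -1911.69]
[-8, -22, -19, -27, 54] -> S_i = Random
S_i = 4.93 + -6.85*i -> [4.93, -1.92, -8.77, -15.62, -22.47]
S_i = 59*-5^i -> [59, -295, 1475, -7375, 36875]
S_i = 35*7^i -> [35, 245, 1715, 12005, 84035]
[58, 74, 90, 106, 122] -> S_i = 58 + 16*i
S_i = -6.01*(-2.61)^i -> [-6.01, 15.69, -40.94, 106.86, -278.89]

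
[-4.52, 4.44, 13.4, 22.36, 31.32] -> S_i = -4.52 + 8.96*i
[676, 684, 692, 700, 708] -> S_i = 676 + 8*i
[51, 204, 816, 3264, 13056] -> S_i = 51*4^i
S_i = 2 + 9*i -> [2, 11, 20, 29, 38]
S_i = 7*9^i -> [7, 63, 567, 5103, 45927]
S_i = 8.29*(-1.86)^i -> [8.29, -15.42, 28.68, -53.34, 99.22]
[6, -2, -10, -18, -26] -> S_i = 6 + -8*i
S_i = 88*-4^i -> [88, -352, 1408, -5632, 22528]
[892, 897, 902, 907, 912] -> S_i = 892 + 5*i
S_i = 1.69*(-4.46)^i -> [1.69, -7.54, 33.62, -149.93, 668.69]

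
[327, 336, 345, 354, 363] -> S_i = 327 + 9*i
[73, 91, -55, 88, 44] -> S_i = Random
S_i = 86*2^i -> [86, 172, 344, 688, 1376]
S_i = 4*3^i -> [4, 12, 36, 108, 324]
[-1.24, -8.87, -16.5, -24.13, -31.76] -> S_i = -1.24 + -7.63*i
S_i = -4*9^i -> [-4, -36, -324, -2916, -26244]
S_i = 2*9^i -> [2, 18, 162, 1458, 13122]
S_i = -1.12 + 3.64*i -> [-1.12, 2.52, 6.16, 9.8, 13.44]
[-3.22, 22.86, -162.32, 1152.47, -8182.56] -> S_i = -3.22*(-7.10)^i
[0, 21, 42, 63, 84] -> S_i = 0 + 21*i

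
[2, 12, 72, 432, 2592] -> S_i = 2*6^i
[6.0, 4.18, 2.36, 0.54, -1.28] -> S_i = 6.00 + -1.82*i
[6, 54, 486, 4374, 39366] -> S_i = 6*9^i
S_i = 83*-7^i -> [83, -581, 4067, -28469, 199283]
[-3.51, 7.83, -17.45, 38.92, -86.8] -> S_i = -3.51*(-2.23)^i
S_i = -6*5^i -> [-6, -30, -150, -750, -3750]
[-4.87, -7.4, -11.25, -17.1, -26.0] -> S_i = -4.87*1.52^i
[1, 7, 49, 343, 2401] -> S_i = 1*7^i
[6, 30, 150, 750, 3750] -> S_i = 6*5^i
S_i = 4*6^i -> [4, 24, 144, 864, 5184]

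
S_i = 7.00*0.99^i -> [7.0, 6.93, 6.86, 6.79, 6.72]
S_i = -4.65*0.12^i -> [-4.65, -0.56, -0.07, -0.01, -0.0]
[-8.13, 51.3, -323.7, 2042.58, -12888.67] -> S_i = -8.13*(-6.31)^i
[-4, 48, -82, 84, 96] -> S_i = Random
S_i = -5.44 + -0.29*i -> [-5.44, -5.73, -6.02, -6.31, -6.6]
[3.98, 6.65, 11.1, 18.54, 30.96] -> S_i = 3.98*1.67^i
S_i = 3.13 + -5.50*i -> [3.13, -2.37, -7.87, -13.37, -18.87]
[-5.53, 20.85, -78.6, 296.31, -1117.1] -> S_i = -5.53*(-3.77)^i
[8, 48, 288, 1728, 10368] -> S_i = 8*6^i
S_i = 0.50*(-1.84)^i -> [0.5, -0.92, 1.69, -3.11, 5.73]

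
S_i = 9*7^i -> [9, 63, 441, 3087, 21609]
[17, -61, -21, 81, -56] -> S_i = Random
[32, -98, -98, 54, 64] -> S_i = Random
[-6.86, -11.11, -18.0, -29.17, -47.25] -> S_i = -6.86*1.62^i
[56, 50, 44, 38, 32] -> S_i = 56 + -6*i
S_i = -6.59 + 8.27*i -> [-6.59, 1.68, 9.95, 18.22, 26.49]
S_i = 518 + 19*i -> [518, 537, 556, 575, 594]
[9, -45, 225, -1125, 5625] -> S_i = 9*-5^i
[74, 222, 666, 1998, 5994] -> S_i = 74*3^i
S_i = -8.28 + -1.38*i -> [-8.28, -9.66, -11.04, -12.42, -13.8]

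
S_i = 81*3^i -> [81, 243, 729, 2187, 6561]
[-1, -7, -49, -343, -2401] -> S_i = -1*7^i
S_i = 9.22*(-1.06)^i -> [9.22, -9.77, 10.36, -10.98, 11.64]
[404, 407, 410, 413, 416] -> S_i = 404 + 3*i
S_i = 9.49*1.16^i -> [9.49, 11.01, 12.77, 14.81, 17.18]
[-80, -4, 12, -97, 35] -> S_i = Random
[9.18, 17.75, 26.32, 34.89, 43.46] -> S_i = 9.18 + 8.57*i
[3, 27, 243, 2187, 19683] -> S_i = 3*9^i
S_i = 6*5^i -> [6, 30, 150, 750, 3750]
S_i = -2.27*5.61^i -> [-2.27, -12.73, -71.44, -400.79, -2248.42]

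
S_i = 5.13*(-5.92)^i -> [5.13, -30.37, 179.79, -1064.35, 6300.92]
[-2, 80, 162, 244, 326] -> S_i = -2 + 82*i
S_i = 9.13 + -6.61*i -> [9.13, 2.52, -4.09, -10.7, -17.31]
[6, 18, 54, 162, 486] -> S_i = 6*3^i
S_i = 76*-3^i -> [76, -228, 684, -2052, 6156]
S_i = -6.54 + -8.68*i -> [-6.54, -15.22, -23.9, -32.58, -41.26]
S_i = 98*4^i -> [98, 392, 1568, 6272, 25088]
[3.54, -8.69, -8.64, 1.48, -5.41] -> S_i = Random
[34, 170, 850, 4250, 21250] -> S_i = 34*5^i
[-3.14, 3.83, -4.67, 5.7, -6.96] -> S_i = -3.14*(-1.22)^i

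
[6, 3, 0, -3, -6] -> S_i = 6 + -3*i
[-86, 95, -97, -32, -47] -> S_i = Random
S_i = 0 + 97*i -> [0, 97, 194, 291, 388]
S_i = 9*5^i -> [9, 45, 225, 1125, 5625]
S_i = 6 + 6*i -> [6, 12, 18, 24, 30]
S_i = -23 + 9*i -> [-23, -14, -5, 4, 13]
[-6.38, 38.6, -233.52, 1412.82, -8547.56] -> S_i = -6.38*(-6.05)^i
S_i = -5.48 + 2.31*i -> [-5.48, -3.17, -0.86, 1.45, 3.76]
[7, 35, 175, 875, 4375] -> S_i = 7*5^i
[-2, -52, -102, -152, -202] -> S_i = -2 + -50*i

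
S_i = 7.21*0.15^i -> [7.21, 1.08, 0.16, 0.02, 0.0]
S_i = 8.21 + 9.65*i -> [8.21, 17.86, 27.51, 37.16, 46.81]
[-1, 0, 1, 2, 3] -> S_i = -1 + 1*i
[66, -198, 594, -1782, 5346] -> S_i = 66*-3^i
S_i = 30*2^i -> [30, 60, 120, 240, 480]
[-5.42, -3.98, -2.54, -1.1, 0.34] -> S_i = -5.42 + 1.44*i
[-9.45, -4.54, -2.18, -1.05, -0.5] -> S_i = -9.45*0.48^i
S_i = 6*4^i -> [6, 24, 96, 384, 1536]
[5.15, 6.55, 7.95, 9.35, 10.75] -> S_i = 5.15 + 1.40*i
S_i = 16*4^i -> [16, 64, 256, 1024, 4096]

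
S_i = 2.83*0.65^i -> [2.83, 1.84, 1.2, 0.78, 0.51]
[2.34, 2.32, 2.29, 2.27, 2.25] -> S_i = 2.34*0.99^i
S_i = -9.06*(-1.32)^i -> [-9.06, 11.96, -15.79, 20.84, -27.51]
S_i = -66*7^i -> [-66, -462, -3234, -22638, -158466]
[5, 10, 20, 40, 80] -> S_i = 5*2^i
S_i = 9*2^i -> [9, 18, 36, 72, 144]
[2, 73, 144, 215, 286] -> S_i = 2 + 71*i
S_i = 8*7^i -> [8, 56, 392, 2744, 19208]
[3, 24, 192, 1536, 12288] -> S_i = 3*8^i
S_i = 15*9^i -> [15, 135, 1215, 10935, 98415]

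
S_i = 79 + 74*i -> [79, 153, 227, 301, 375]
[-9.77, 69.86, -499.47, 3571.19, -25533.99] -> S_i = -9.77*(-7.15)^i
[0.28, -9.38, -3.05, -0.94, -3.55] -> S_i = Random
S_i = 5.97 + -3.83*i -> [5.97, 2.14, -1.69, -5.52, -9.35]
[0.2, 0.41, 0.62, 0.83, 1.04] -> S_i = 0.20 + 0.21*i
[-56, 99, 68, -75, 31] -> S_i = Random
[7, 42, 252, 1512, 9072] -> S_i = 7*6^i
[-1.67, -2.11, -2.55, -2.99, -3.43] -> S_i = -1.67 + -0.44*i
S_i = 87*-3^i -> [87, -261, 783, -2349, 7047]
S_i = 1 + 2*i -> [1, 3, 5, 7, 9]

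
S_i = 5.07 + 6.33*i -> [5.07, 11.4, 17.73, 24.06, 30.39]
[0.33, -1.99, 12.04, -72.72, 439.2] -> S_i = 0.33*(-6.04)^i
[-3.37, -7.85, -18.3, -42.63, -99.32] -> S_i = -3.37*2.33^i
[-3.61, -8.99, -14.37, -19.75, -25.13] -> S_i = -3.61 + -5.38*i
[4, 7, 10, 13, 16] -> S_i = 4 + 3*i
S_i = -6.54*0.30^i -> [-6.54, -1.96, -0.59, -0.18, -0.05]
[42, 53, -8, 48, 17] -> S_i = Random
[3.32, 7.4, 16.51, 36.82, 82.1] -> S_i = 3.32*2.23^i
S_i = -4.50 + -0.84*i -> [-4.5, -5.34, -6.18, -7.02, -7.86]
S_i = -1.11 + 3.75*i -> [-1.11, 2.64, 6.39, 10.14, 13.89]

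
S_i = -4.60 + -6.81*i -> [-4.6, -11.41, -18.22, -25.03, -31.84]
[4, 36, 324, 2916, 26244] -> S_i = 4*9^i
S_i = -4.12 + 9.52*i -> [-4.12, 5.4, 14.92, 24.44, 33.96]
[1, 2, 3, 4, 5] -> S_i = 1 + 1*i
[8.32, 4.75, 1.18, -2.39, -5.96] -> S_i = 8.32 + -3.57*i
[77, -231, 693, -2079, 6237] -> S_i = 77*-3^i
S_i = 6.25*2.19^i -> [6.25, 13.69, 29.98, 65.65, 143.77]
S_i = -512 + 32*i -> [-512, -480, -448, -416, -384]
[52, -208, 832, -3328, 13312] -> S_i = 52*-4^i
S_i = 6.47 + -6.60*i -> [6.47, -0.13, -6.73, -13.33, -19.93]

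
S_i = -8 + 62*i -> [-8, 54, 116, 178, 240]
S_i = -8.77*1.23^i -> [-8.77, -10.79, -13.27, -16.32, -20.07]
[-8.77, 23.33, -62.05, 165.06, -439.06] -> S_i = -8.77*(-2.66)^i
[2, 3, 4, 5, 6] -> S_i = 2 + 1*i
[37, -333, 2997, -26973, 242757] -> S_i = 37*-9^i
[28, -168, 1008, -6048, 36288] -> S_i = 28*-6^i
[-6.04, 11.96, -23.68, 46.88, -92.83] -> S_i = -6.04*(-1.98)^i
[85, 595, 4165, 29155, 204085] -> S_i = 85*7^i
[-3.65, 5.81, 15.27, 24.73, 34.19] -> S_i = -3.65 + 9.46*i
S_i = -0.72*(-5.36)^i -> [-0.72, 3.86, -20.69, 110.87, -594.28]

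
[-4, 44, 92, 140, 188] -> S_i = -4 + 48*i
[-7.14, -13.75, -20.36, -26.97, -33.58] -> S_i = -7.14 + -6.61*i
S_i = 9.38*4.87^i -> [9.38, 45.68, 222.46, 1083.4, 5276.17]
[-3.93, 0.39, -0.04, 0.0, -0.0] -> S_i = -3.93*(-0.10)^i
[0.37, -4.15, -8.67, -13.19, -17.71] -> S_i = 0.37 + -4.52*i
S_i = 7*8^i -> [7, 56, 448, 3584, 28672]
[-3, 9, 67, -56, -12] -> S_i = Random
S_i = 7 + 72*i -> [7, 79, 151, 223, 295]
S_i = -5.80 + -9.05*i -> [-5.8, -14.85, -23.9, -32.95, -42.0]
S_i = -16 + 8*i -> [-16, -8, 0, 8, 16]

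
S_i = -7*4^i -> [-7, -28, -112, -448, -1792]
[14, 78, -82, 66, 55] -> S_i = Random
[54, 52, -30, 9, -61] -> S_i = Random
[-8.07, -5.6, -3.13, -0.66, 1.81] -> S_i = -8.07 + 2.47*i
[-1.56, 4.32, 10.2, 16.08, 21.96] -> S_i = -1.56 + 5.88*i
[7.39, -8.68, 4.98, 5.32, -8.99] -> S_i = Random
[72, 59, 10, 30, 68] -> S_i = Random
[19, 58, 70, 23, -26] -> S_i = Random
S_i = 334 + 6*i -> [334, 340, 346, 352, 358]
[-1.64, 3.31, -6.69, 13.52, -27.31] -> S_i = -1.64*(-2.02)^i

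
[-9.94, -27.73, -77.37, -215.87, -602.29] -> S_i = -9.94*2.79^i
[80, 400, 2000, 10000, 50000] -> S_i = 80*5^i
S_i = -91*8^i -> [-91, -728, -5824, -46592, -372736]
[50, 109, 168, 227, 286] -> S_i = 50 + 59*i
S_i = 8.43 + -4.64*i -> [8.43, 3.79, -0.85, -5.49, -10.13]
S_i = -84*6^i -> [-84, -504, -3024, -18144, -108864]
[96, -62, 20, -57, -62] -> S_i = Random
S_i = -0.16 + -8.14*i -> [-0.16, -8.3, -16.44, -24.58, -32.72]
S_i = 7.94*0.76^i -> [7.94, 6.03, 4.59, 3.49, 2.65]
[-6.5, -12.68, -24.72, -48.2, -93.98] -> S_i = -6.50*1.95^i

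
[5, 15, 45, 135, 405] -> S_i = 5*3^i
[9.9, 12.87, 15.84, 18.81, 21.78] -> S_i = 9.90 + 2.97*i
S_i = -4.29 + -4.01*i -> [-4.29, -8.3, -12.31, -16.32, -20.33]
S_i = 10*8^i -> [10, 80, 640, 5120, 40960]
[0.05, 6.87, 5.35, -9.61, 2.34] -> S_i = Random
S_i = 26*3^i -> [26, 78, 234, 702, 2106]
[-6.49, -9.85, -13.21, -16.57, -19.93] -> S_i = -6.49 + -3.36*i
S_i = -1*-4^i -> [-1, 4, -16, 64, -256]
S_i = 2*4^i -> [2, 8, 32, 128, 512]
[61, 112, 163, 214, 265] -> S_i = 61 + 51*i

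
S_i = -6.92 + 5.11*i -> [-6.92, -1.81, 3.3, 8.41, 13.52]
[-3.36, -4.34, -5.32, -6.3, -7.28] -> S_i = -3.36 + -0.98*i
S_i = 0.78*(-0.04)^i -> [0.78, -0.03, 0.0, -0.0, 0.0]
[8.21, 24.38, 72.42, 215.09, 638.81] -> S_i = 8.21*2.97^i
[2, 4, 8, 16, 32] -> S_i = 2*2^i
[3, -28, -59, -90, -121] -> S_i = 3 + -31*i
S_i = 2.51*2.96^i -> [2.51, 7.43, 21.99, 65.1, 192.68]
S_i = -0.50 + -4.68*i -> [-0.5, -5.18, -9.86, -14.54, -19.22]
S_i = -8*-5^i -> [-8, 40, -200, 1000, -5000]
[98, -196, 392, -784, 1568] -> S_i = 98*-2^i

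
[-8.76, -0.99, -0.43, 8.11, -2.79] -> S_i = Random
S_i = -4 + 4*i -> [-4, 0, 4, 8, 12]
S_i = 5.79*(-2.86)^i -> [5.79, -16.56, 47.36, -135.45, 387.38]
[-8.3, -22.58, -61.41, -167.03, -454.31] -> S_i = -8.30*2.72^i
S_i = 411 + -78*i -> [411, 333, 255, 177, 99]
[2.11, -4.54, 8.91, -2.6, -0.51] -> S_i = Random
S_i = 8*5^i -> [8, 40, 200, 1000, 5000]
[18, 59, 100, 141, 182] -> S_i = 18 + 41*i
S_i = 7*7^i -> [7, 49, 343, 2401, 16807]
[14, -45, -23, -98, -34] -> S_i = Random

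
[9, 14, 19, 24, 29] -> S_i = 9 + 5*i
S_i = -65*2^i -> [-65, -130, -260, -520, -1040]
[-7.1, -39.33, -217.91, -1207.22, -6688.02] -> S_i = -7.10*5.54^i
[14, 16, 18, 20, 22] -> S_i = 14 + 2*i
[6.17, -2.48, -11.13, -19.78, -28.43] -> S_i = 6.17 + -8.65*i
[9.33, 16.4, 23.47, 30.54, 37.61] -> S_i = 9.33 + 7.07*i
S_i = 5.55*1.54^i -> [5.55, 8.55, 13.16, 20.27, 31.22]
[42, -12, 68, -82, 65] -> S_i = Random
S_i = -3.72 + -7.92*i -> [-3.72, -11.64, -19.56, -27.48, -35.4]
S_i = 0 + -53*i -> [0, -53, -106, -159, -212]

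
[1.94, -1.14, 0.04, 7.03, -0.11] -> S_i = Random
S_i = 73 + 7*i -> [73, 80, 87, 94, 101]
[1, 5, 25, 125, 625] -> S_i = 1*5^i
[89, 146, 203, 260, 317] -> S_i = 89 + 57*i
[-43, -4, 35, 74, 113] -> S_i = -43 + 39*i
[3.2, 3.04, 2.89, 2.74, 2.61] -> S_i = 3.20*0.95^i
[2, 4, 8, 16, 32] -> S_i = 2*2^i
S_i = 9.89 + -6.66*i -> [9.89, 3.23, -3.43, -10.09, -16.75]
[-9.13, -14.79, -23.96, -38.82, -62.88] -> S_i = -9.13*1.62^i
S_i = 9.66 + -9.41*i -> [9.66, 0.25, -9.16, -18.57, -27.98]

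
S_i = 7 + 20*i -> [7, 27, 47, 67, 87]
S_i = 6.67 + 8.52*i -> [6.67, 15.19, 23.71, 32.23, 40.75]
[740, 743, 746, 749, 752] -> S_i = 740 + 3*i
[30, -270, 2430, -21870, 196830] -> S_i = 30*-9^i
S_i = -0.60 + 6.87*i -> [-0.6, 6.27, 13.14, 20.01, 26.88]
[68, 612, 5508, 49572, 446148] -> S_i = 68*9^i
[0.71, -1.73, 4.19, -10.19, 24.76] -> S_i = 0.71*(-2.43)^i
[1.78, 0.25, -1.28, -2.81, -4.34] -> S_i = 1.78 + -1.53*i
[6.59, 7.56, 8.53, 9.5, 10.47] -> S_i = 6.59 + 0.97*i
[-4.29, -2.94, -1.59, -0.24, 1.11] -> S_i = -4.29 + 1.35*i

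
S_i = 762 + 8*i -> [762, 770, 778, 786, 794]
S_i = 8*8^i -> [8, 64, 512, 4096, 32768]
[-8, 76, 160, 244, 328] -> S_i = -8 + 84*i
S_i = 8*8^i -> [8, 64, 512, 4096, 32768]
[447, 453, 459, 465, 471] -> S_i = 447 + 6*i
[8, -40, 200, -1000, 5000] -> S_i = 8*-5^i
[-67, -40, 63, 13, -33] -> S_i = Random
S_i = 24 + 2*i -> [24, 26, 28, 30, 32]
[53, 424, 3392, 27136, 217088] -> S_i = 53*8^i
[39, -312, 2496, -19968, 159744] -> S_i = 39*-8^i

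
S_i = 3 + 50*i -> [3, 53, 103, 153, 203]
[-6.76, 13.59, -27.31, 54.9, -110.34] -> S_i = -6.76*(-2.01)^i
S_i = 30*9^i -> [30, 270, 2430, 21870, 196830]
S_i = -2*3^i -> [-2, -6, -18, -54, -162]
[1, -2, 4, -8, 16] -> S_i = 1*-2^i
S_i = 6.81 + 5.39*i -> [6.81, 12.2, 17.59, 22.98, 28.37]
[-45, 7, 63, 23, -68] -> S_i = Random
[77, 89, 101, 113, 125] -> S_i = 77 + 12*i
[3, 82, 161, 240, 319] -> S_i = 3 + 79*i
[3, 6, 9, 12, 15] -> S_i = 3 + 3*i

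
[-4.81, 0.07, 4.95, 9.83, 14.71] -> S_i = -4.81 + 4.88*i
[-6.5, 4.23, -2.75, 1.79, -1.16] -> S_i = -6.50*(-0.65)^i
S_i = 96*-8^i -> [96, -768, 6144, -49152, 393216]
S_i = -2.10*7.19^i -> [-2.1, -15.1, -108.56, -780.56, -5612.22]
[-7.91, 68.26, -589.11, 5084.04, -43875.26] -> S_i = -7.91*(-8.63)^i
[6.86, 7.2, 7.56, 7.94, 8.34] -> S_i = 6.86*1.05^i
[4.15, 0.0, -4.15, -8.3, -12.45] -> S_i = 4.15 + -4.15*i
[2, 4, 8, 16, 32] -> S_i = 2*2^i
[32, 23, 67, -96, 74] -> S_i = Random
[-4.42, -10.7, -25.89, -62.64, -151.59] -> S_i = -4.42*2.42^i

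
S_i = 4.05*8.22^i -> [4.05, 33.29, 273.65, 2249.42, 18490.23]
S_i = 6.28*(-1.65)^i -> [6.28, -10.36, 17.1, -28.21, 46.55]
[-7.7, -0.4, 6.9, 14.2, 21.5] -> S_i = -7.70 + 7.30*i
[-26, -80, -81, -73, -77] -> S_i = Random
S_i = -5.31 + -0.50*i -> [-5.31, -5.81, -6.31, -6.81, -7.31]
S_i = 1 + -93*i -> [1, -92, -185, -278, -371]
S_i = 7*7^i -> [7, 49, 343, 2401, 16807]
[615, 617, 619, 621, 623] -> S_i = 615 + 2*i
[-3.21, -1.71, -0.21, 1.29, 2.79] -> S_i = -3.21 + 1.50*i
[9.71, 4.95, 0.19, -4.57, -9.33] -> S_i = 9.71 + -4.76*i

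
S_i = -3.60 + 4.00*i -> [-3.6, 0.4, 4.4, 8.4, 12.4]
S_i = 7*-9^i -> [7, -63, 567, -5103, 45927]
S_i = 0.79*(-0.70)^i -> [0.79, -0.55, 0.39, -0.27, 0.19]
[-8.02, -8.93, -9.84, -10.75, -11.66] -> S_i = -8.02 + -0.91*i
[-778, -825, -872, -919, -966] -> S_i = -778 + -47*i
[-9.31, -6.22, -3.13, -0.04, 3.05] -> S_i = -9.31 + 3.09*i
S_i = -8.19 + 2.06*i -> [-8.19, -6.13, -4.07, -2.01, 0.05]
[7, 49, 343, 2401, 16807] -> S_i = 7*7^i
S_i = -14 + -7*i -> [-14, -21, -28, -35, -42]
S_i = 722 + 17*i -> [722, 739, 756, 773, 790]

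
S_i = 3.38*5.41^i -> [3.38, 18.29, 98.93, 535.19, 2895.38]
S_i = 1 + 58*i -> [1, 59, 117, 175, 233]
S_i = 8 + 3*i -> [8, 11, 14, 17, 20]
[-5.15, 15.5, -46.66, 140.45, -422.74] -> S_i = -5.15*(-3.01)^i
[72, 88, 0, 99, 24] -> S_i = Random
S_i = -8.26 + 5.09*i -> [-8.26, -3.17, 1.92, 7.01, 12.1]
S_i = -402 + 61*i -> [-402, -341, -280, -219, -158]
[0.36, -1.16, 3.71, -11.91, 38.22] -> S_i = 0.36*(-3.21)^i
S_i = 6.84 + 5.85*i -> [6.84, 12.69, 18.54, 24.39, 30.24]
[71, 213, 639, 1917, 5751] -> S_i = 71*3^i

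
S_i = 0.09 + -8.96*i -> [0.09, -8.87, -17.83, -26.79, -35.75]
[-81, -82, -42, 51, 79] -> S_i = Random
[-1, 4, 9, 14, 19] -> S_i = -1 + 5*i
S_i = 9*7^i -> [9, 63, 441, 3087, 21609]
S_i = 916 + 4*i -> [916, 920, 924, 928, 932]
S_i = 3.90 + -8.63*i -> [3.9, -4.73, -13.36, -21.99, -30.62]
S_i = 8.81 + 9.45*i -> [8.81, 18.26, 27.71, 37.16, 46.61]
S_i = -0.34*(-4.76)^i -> [-0.34, 1.62, -7.7, 36.67, -174.54]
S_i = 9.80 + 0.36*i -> [9.8, 10.16, 10.52, 10.88, 11.24]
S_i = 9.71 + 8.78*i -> [9.71, 18.49, 27.27, 36.05, 44.83]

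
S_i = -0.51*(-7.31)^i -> [-0.51, 3.73, -27.25, 199.22, -1456.26]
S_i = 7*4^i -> [7, 28, 112, 448, 1792]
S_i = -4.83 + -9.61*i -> [-4.83, -14.44, -24.05, -33.66, -43.27]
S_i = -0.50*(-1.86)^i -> [-0.5, 0.93, -1.73, 3.22, -5.98]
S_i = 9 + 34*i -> [9, 43, 77, 111, 145]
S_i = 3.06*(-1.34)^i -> [3.06, -4.1, 5.49, -7.36, 9.87]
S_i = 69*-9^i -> [69, -621, 5589, -50301, 452709]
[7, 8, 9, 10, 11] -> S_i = 7 + 1*i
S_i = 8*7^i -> [8, 56, 392, 2744, 19208]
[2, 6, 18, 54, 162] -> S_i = 2*3^i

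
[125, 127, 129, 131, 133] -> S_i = 125 + 2*i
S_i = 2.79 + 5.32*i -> [2.79, 8.11, 13.43, 18.75, 24.07]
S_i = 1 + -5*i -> [1, -4, -9, -14, -19]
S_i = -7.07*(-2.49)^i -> [-7.07, 17.6, -43.83, 109.15, -271.78]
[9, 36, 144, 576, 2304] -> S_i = 9*4^i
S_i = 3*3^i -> [3, 9, 27, 81, 243]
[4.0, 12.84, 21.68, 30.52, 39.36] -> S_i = 4.00 + 8.84*i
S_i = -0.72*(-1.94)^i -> [-0.72, 1.4, -2.71, 5.26, -10.2]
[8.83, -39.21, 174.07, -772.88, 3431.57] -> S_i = 8.83*(-4.44)^i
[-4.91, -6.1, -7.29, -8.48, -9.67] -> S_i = -4.91 + -1.19*i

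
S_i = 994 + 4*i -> [994, 998, 1002, 1006, 1010]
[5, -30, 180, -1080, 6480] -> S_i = 5*-6^i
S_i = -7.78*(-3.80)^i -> [-7.78, 29.56, -112.34, 426.9, -1622.24]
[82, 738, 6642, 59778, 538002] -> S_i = 82*9^i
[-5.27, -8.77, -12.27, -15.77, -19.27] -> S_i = -5.27 + -3.50*i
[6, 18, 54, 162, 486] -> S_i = 6*3^i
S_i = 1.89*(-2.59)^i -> [1.89, -4.9, 12.68, -32.84, 85.05]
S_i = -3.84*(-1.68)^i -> [-3.84, 6.45, -10.84, 18.21, -30.59]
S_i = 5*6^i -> [5, 30, 180, 1080, 6480]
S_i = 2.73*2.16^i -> [2.73, 5.9, 12.74, 27.51, 59.43]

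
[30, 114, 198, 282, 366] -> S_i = 30 + 84*i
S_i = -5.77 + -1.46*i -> [-5.77, -7.23, -8.69, -10.15, -11.61]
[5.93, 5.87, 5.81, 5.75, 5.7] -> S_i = 5.93*0.99^i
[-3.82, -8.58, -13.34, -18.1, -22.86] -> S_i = -3.82 + -4.76*i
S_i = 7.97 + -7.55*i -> [7.97, 0.42, -7.13, -14.68, -22.23]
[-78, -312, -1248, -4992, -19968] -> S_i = -78*4^i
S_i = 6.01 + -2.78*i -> [6.01, 3.23, 0.45, -2.33, -5.11]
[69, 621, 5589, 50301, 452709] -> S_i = 69*9^i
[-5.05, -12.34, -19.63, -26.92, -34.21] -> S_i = -5.05 + -7.29*i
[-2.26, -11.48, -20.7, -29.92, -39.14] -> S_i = -2.26 + -9.22*i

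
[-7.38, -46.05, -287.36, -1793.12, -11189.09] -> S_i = -7.38*6.24^i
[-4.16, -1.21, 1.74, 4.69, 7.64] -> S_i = -4.16 + 2.95*i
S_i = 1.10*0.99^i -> [1.1, 1.09, 1.08, 1.07, 1.06]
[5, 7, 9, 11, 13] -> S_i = 5 + 2*i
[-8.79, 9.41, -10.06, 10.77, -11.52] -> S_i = -8.79*(-1.07)^i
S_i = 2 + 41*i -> [2, 43, 84, 125, 166]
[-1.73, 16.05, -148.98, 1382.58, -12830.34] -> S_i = -1.73*(-9.28)^i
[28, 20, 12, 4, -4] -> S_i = 28 + -8*i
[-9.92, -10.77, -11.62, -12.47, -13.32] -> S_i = -9.92 + -0.85*i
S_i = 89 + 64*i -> [89, 153, 217, 281, 345]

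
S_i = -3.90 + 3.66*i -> [-3.9, -0.24, 3.42, 7.08, 10.74]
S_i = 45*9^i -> [45, 405, 3645, 32805, 295245]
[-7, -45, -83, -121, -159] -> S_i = -7 + -38*i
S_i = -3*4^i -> [-3, -12, -48, -192, -768]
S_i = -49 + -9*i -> [-49, -58, -67, -76, -85]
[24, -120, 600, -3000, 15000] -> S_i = 24*-5^i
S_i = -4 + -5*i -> [-4, -9, -14, -19, -24]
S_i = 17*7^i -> [17, 119, 833, 5831, 40817]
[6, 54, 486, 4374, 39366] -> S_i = 6*9^i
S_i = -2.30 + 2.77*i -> [-2.3, 0.47, 3.24, 6.01, 8.78]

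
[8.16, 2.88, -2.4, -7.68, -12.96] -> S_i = 8.16 + -5.28*i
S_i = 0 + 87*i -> [0, 87, 174, 261, 348]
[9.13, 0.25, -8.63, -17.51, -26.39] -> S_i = 9.13 + -8.88*i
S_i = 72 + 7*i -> [72, 79, 86, 93, 100]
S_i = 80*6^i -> [80, 480, 2880, 17280, 103680]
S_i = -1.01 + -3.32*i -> [-1.01, -4.33, -7.65, -10.97, -14.29]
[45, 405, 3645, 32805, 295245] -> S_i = 45*9^i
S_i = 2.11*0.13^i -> [2.11, 0.27, 0.04, 0.0, 0.0]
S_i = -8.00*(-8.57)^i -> [-8.0, 68.56, -587.56, 5035.38, -43153.23]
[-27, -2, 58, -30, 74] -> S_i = Random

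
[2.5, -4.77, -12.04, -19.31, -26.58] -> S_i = 2.50 + -7.27*i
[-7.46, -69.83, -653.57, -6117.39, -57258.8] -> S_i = -7.46*9.36^i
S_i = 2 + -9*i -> [2, -7, -16, -25, -34]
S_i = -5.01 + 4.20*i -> [-5.01, -0.81, 3.39, 7.59, 11.79]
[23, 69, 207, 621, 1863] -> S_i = 23*3^i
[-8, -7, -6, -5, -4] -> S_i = -8 + 1*i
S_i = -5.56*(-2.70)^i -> [-5.56, 15.01, -40.53, 109.44, -295.48]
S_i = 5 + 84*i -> [5, 89, 173, 257, 341]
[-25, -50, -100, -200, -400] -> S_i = -25*2^i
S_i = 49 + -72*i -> [49, -23, -95, -167, -239]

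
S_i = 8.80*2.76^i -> [8.8, 24.29, 67.03, 185.02, 510.64]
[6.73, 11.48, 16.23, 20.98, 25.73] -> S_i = 6.73 + 4.75*i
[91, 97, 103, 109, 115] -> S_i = 91 + 6*i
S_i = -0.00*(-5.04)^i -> [-0.0, 0.0, -0.0, 0.0, -0.0]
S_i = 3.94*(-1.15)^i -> [3.94, -4.53, 5.21, -5.99, 6.89]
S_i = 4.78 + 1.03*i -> [4.78, 5.81, 6.84, 7.87, 8.9]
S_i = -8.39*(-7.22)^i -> [-8.39, 60.58, -437.36, 3157.72, -22798.74]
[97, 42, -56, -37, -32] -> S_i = Random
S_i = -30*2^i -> [-30, -60, -120, -240, -480]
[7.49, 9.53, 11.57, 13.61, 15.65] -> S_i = 7.49 + 2.04*i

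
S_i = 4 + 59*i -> [4, 63, 122, 181, 240]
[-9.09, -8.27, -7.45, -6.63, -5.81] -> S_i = -9.09 + 0.82*i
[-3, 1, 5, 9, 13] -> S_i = -3 + 4*i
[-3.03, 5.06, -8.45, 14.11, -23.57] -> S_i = -3.03*(-1.67)^i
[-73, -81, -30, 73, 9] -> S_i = Random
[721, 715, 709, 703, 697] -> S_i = 721 + -6*i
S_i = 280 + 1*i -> [280, 281, 282, 283, 284]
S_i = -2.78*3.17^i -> [-2.78, -8.81, -27.94, -88.56, -280.73]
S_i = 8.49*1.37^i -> [8.49, 11.63, 15.93, 21.83, 29.91]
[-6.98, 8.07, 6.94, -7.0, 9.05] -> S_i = Random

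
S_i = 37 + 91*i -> [37, 128, 219, 310, 401]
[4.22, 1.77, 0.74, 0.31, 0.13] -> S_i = 4.22*0.42^i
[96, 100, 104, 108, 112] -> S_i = 96 + 4*i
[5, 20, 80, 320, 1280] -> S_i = 5*4^i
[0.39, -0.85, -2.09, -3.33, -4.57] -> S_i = 0.39 + -1.24*i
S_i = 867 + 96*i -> [867, 963, 1059, 1155, 1251]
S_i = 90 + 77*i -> [90, 167, 244, 321, 398]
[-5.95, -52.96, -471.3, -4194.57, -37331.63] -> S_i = -5.95*8.90^i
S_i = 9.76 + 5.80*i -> [9.76, 15.56, 21.36, 27.16, 32.96]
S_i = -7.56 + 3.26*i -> [-7.56, -4.3, -1.04, 2.22, 5.48]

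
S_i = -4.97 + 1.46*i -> [-4.97, -3.51, -2.05, -0.59, 0.87]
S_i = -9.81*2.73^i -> [-9.81, -26.78, -73.11, -199.6, -544.9]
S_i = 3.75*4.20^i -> [3.75, 15.75, 66.15, 277.83, 1166.89]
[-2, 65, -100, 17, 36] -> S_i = Random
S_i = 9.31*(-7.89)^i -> [9.31, -73.46, 579.57, -4572.78, 36079.27]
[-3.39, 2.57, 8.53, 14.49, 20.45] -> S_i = -3.39 + 5.96*i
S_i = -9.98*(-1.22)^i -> [-9.98, 12.18, -14.85, 18.12, -22.11]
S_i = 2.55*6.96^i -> [2.55, 17.75, 123.53, 859.74, 5983.8]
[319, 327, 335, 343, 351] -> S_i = 319 + 8*i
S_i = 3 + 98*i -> [3, 101, 199, 297, 395]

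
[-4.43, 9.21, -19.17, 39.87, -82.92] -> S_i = -4.43*(-2.08)^i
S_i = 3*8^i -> [3, 24, 192, 1536, 12288]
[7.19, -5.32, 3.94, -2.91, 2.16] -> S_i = 7.19*(-0.74)^i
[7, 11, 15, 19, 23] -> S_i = 7 + 4*i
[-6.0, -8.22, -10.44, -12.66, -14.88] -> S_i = -6.00 + -2.22*i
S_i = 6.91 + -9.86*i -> [6.91, -2.95, -12.81, -22.67, -32.53]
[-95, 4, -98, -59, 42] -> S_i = Random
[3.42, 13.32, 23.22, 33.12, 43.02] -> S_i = 3.42 + 9.90*i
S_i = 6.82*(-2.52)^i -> [6.82, -17.19, 43.31, -109.14, 275.03]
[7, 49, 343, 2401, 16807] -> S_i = 7*7^i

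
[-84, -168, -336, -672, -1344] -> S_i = -84*2^i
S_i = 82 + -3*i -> [82, 79, 76, 73, 70]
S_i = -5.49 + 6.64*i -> [-5.49, 1.15, 7.79, 14.43, 21.07]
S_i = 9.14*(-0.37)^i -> [9.14, -3.38, 1.25, -0.46, 0.17]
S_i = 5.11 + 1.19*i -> [5.11, 6.3, 7.49, 8.68, 9.87]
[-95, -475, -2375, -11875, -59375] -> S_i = -95*5^i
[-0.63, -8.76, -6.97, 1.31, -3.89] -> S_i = Random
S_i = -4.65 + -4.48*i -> [-4.65, -9.13, -13.61, -18.09, -22.57]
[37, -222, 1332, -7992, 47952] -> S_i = 37*-6^i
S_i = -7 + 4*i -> [-7, -3, 1, 5, 9]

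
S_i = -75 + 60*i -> [-75, -15, 45, 105, 165]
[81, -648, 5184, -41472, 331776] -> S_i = 81*-8^i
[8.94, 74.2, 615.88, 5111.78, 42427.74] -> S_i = 8.94*8.30^i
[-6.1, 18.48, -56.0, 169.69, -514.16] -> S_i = -6.10*(-3.03)^i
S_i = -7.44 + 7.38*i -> [-7.44, -0.06, 7.32, 14.7, 22.08]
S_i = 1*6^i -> [1, 6, 36, 216, 1296]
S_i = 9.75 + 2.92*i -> [9.75, 12.67, 15.59, 18.51, 21.43]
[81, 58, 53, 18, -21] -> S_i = Random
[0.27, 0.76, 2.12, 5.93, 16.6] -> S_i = 0.27*2.80^i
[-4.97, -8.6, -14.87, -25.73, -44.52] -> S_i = -4.97*1.73^i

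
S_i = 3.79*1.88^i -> [3.79, 7.13, 13.4, 25.18, 47.34]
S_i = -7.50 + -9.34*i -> [-7.5, -16.84, -26.18, -35.52, -44.86]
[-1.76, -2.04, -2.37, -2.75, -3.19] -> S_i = -1.76*1.16^i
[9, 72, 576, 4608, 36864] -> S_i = 9*8^i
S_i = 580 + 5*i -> [580, 585, 590, 595, 600]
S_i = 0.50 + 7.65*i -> [0.5, 8.15, 15.8, 23.45, 31.1]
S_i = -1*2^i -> [-1, -2, -4, -8, -16]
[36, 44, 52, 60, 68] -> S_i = 36 + 8*i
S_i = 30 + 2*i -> [30, 32, 34, 36, 38]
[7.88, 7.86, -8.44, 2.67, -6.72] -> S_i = Random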